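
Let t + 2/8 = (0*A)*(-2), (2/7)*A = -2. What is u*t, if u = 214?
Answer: -107/2 ≈ -53.500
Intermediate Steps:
A = -7 (A = (7/2)*(-2) = -7)
t = -1/4 (t = -1/4 + (0*(-7))*(-2) = -1/4 + 0*(-2) = -1/4 + 0 = -1/4 ≈ -0.25000)
u*t = 214*(-1/4) = -107/2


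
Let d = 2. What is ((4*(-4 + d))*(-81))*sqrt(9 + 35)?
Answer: 1296*sqrt(11) ≈ 4298.3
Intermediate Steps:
((4*(-4 + d))*(-81))*sqrt(9 + 35) = ((4*(-4 + 2))*(-81))*sqrt(9 + 35) = ((4*(-2))*(-81))*sqrt(44) = (-8*(-81))*(2*sqrt(11)) = 648*(2*sqrt(11)) = 1296*sqrt(11)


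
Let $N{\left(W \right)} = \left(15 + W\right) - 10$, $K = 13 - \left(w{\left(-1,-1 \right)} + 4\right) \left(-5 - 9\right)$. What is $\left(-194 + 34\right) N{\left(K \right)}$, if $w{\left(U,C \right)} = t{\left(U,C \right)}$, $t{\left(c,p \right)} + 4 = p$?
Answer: $-640$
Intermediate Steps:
$t{\left(c,p \right)} = -4 + p$
$w{\left(U,C \right)} = -4 + C$
$K = -1$ ($K = 13 - \left(\left(-4 - 1\right) + 4\right) \left(-5 - 9\right) = 13 - \left(-5 + 4\right) \left(-14\right) = 13 - \left(-1\right) \left(-14\right) = 13 - 14 = -1$)
$N{\left(W \right)} = 5 + W$
$\left(-194 + 34\right) N{\left(K \right)} = \left(-194 + 34\right) \left(5 - 1\right) = \left(-160\right) 4 = -640$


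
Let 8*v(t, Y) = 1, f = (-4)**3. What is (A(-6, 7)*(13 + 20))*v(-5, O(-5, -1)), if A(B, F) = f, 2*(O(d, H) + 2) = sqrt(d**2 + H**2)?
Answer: -264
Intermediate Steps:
f = -64
O(d, H) = -2 + sqrt(H**2 + d**2)/2 (O(d, H) = -2 + sqrt(d**2 + H**2)/2 = -2 + sqrt(H**2 + d**2)/2)
v(t, Y) = 1/8 (v(t, Y) = (1/8)*1 = 1/8)
A(B, F) = -64
(A(-6, 7)*(13 + 20))*v(-5, O(-5, -1)) = -64*(13 + 20)*(1/8) = -64*33*(1/8) = -2112*1/8 = -264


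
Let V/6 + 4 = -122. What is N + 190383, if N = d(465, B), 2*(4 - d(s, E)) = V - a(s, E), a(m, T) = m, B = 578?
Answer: 381995/2 ≈ 1.9100e+5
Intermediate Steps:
V = -756 (V = -24 + 6*(-122) = -24 - 732 = -756)
d(s, E) = 382 + s/2 (d(s, E) = 4 - (-756 - s)/2 = 4 + (378 + s/2) = 382 + s/2)
N = 1229/2 (N = 382 + (½)*465 = 382 + 465/2 = 1229/2 ≈ 614.50)
N + 190383 = 1229/2 + 190383 = 381995/2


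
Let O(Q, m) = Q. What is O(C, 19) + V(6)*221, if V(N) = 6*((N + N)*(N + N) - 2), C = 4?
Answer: 188296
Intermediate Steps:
V(N) = -12 + 24*N² (V(N) = 6*((2*N)*(2*N) - 2) = 6*(4*N² - 2) = 6*(-2 + 4*N²) = -12 + 24*N²)
O(C, 19) + V(6)*221 = 4 + (-12 + 24*6²)*221 = 4 + (-12 + 24*36)*221 = 4 + (-12 + 864)*221 = 4 + 852*221 = 4 + 188292 = 188296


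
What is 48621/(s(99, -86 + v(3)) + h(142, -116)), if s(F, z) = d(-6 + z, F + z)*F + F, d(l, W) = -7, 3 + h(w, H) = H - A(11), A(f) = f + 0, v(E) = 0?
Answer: -48621/724 ≈ -67.156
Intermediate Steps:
A(f) = f
h(w, H) = -14 + H (h(w, H) = -3 + (H - 1*11) = -3 + (H - 11) = -3 + (-11 + H) = -14 + H)
s(F, z) = -6*F (s(F, z) = -7*F + F = -6*F)
48621/(s(99, -86 + v(3)) + h(142, -116)) = 48621/(-6*99 + (-14 - 116)) = 48621/(-594 - 130) = 48621/(-724) = 48621*(-1/724) = -48621/724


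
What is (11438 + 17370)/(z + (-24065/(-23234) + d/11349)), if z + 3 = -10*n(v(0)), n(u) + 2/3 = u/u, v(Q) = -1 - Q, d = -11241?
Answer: -2532056747376/552683309 ≈ -4581.4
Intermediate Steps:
n(u) = 1/3 (n(u) = -2/3 + u/u = -2/3 + 1 = 1/3)
z = -19/3 (z = -3 - 10*1/3 = -3 - 10/3 = -19/3 ≈ -6.3333)
(11438 + 17370)/(z + (-24065/(-23234) + d/11349)) = (11438 + 17370)/(-19/3 + (-24065/(-23234) - 11241/11349)) = 28808/(-19/3 + (-24065*(-1/23234) - 11241*1/11349)) = 28808/(-19/3 + (24065/23234 - 1249/1261)) = 28808/(-19/3 + 1326699/29298074) = 28808/(-552683309/87894222) = 28808*(-87894222/552683309) = -2532056747376/552683309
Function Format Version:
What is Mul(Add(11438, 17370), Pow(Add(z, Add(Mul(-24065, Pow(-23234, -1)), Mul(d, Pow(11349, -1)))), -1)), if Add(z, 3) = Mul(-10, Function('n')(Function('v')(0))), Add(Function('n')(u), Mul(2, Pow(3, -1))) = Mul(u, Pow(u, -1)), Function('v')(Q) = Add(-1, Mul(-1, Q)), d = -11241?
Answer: Rational(-2532056747376, 552683309) ≈ -4581.4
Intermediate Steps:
Function('n')(u) = Rational(1, 3) (Function('n')(u) = Add(Rational(-2, 3), Mul(u, Pow(u, -1))) = Add(Rational(-2, 3), 1) = Rational(1, 3))
z = Rational(-19, 3) (z = Add(-3, Mul(-10, Rational(1, 3))) = Add(-3, Rational(-10, 3)) = Rational(-19, 3) ≈ -6.3333)
Mul(Add(11438, 17370), Pow(Add(z, Add(Mul(-24065, Pow(-23234, -1)), Mul(d, Pow(11349, -1)))), -1)) = Mul(Add(11438, 17370), Pow(Add(Rational(-19, 3), Add(Mul(-24065, Pow(-23234, -1)), Mul(-11241, Pow(11349, -1)))), -1)) = Mul(28808, Pow(Add(Rational(-19, 3), Add(Mul(-24065, Rational(-1, 23234)), Mul(-11241, Rational(1, 11349)))), -1)) = Mul(28808, Pow(Add(Rational(-19, 3), Add(Rational(24065, 23234), Rational(-1249, 1261))), -1)) = Mul(28808, Pow(Add(Rational(-19, 3), Rational(1326699, 29298074)), -1)) = Mul(28808, Pow(Rational(-552683309, 87894222), -1)) = Mul(28808, Rational(-87894222, 552683309)) = Rational(-2532056747376, 552683309)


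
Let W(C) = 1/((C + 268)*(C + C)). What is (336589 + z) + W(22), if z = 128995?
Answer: 5940851841/12760 ≈ 4.6558e+5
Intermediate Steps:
W(C) = 1/(2*C*(268 + C)) (W(C) = 1/((268 + C)*(2*C)) = 1/(2*C*(268 + C)))
(336589 + z) + W(22) = (336589 + 128995) + (½)/(22*(268 + 22)) = 465584 + (½)*(1/22)/290 = 465584 + (½)*(1/22)*(1/290) = 465584 + 1/12760 = 5940851841/12760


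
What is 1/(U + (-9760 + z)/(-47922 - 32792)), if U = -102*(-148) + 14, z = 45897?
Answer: 80714/1219552403 ≈ 6.6183e-5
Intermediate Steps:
U = 15110 (U = 15096 + 14 = 15110)
1/(U + (-9760 + z)/(-47922 - 32792)) = 1/(15110 + (-9760 + 45897)/(-47922 - 32792)) = 1/(15110 + 36137/(-80714)) = 1/(15110 + 36137*(-1/80714)) = 1/(15110 - 36137/80714) = 1/(1219552403/80714) = 80714/1219552403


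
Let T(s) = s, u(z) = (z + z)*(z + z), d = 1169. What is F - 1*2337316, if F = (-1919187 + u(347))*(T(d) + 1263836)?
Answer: -1818511540071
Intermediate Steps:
u(z) = 4*z**2 (u(z) = (2*z)*(2*z) = 4*z**2)
F = -1818509202755 (F = (-1919187 + 4*347**2)*(1169 + 1263836) = (-1919187 + 4*120409)*1265005 = (-1919187 + 481636)*1265005 = -1437551*1265005 = -1818509202755)
F - 1*2337316 = -1818509202755 - 1*2337316 = -1818509202755 - 2337316 = -1818511540071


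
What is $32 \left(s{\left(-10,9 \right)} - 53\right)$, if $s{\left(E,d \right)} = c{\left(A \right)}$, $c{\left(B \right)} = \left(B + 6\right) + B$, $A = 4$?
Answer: $-1248$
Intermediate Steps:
$c{\left(B \right)} = 6 + 2 B$ ($c{\left(B \right)} = \left(6 + B\right) + B = 6 + 2 B$)
$s{\left(E,d \right)} = 14$ ($s{\left(E,d \right)} = 6 + 2 \cdot 4 = 6 + 8 = 14$)
$32 \left(s{\left(-10,9 \right)} - 53\right) = 32 \left(14 - 53\right) = 32 \left(-39\right) = -1248$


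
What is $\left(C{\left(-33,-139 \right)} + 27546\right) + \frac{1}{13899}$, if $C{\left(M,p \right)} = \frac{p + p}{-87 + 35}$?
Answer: $\frac{9956340191}{361374} \approx 27551.0$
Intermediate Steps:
$C{\left(M,p \right)} = - \frac{p}{26}$ ($C{\left(M,p \right)} = \frac{2 p}{-52} = 2 p \left(- \frac{1}{52}\right) = - \frac{p}{26}$)
$\left(C{\left(-33,-139 \right)} + 27546\right) + \frac{1}{13899} = \left(\left(- \frac{1}{26}\right) \left(-139\right) + 27546\right) + \frac{1}{13899} = \left(\frac{139}{26} + 27546\right) + \frac{1}{13899} = \frac{716335}{26} + \frac{1}{13899} = \frac{9956340191}{361374}$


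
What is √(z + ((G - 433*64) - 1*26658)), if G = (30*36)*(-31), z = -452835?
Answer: I*√540685 ≈ 735.31*I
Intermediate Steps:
G = -33480 (G = 1080*(-31) = -33480)
√(z + ((G - 433*64) - 1*26658)) = √(-452835 + ((-33480 - 433*64) - 1*26658)) = √(-452835 + ((-33480 - 27712) - 26658)) = √(-452835 + (-61192 - 26658)) = √(-452835 - 87850) = √(-540685) = I*√540685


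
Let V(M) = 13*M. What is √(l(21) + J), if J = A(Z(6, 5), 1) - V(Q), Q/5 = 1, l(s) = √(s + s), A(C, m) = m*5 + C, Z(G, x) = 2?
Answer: √(-58 + √42) ≈ 7.1777*I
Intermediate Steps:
A(C, m) = C + 5*m (A(C, m) = 5*m + C = C + 5*m)
l(s) = √2*√s (l(s) = √(2*s) = √2*√s)
Q = 5 (Q = 5*1 = 5)
J = -58 (J = (2 + 5*1) - 13*5 = (2 + 5) - 1*65 = 7 - 65 = -58)
√(l(21) + J) = √(√2*√21 - 58) = √(√42 - 58) = √(-58 + √42)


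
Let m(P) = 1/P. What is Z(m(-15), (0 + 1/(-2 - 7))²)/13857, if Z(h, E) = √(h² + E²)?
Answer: √754/5612085 ≈ 4.8928e-6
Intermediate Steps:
Z(h, E) = √(E² + h²)
Z(m(-15), (0 + 1/(-2 - 7))²)/13857 = √(((0 + 1/(-2 - 7))²)² + (1/(-15))²)/13857 = √(((0 + 1/(-9))²)² + (-1/15)²)*(1/13857) = √(((0 - ⅑)²)² + 1/225)*(1/13857) = √(((-⅑)²)² + 1/225)*(1/13857) = √((1/81)² + 1/225)*(1/13857) = √(1/6561 + 1/225)*(1/13857) = √(754/164025)*(1/13857) = (√754/405)*(1/13857) = √754/5612085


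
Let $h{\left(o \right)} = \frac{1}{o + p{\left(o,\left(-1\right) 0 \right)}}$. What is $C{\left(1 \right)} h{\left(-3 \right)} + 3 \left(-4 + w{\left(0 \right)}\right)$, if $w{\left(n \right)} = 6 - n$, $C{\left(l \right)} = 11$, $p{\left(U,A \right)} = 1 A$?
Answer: $\frac{7}{3} \approx 2.3333$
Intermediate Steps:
$p{\left(U,A \right)} = A$
$h{\left(o \right)} = \frac{1}{o}$ ($h{\left(o \right)} = \frac{1}{o - 0} = \frac{1}{o + 0} = \frac{1}{o}$)
$C{\left(1 \right)} h{\left(-3 \right)} + 3 \left(-4 + w{\left(0 \right)}\right) = \frac{11}{-3} + 3 \left(-4 + \left(6 - 0\right)\right) = 11 \left(- \frac{1}{3}\right) + 3 \left(-4 + \left(6 + 0\right)\right) = - \frac{11}{3} + 3 \left(-4 + 6\right) = - \frac{11}{3} + 3 \cdot 2 = - \frac{11}{3} + 6 = \frac{7}{3}$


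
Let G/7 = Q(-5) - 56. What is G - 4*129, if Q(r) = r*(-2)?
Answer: -838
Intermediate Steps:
Q(r) = -2*r
G = -322 (G = 7*(-2*(-5) - 56) = 7*(10 - 56) = 7*(-46) = -322)
G - 4*129 = -322 - 4*129 = -322 - 516 = -838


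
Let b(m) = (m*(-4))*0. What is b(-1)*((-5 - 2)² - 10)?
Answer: 0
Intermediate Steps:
b(m) = 0 (b(m) = -4*m*0 = 0)
b(-1)*((-5 - 2)² - 10) = 0*((-5 - 2)² - 10) = 0*((-7)² - 10) = 0*(49 - 10) = 0*39 = 0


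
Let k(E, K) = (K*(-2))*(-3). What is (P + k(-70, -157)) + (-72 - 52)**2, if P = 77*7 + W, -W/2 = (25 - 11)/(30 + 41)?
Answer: 1063055/71 ≈ 14973.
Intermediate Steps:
W = -28/71 (W = -2*(25 - 11)/(30 + 41) = -28/71 ≈ -0.39437)
k(E, K) = 6*K (k(E, K) = -2*K*(-3) = 6*K)
P = 38241/71 (P = 77*7 - 28/71 = 539 - 28/71 = 38241/71 ≈ 538.61)
(P + k(-70, -157)) + (-72 - 52)**2 = (38241/71 + 6*(-157)) + (-72 - 52)**2 = (38241/71 - 942) + (-124)**2 = -28641/71 + 15376 = 1063055/71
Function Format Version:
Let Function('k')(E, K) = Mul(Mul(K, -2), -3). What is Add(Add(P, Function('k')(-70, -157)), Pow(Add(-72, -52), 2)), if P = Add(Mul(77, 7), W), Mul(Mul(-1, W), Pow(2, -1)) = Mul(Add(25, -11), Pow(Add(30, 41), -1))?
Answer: Rational(1063055, 71) ≈ 14973.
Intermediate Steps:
W = Rational(-28, 71) (W = Mul(-2, Mul(Add(25, -11), Pow(Add(30, 41), -1))) = Mul(-2, Mul(14, Pow(71, -1))) = Mul(-2, Mul(14, Rational(1, 71))) = Mul(-2, Rational(14, 71)) = Rational(-28, 71) ≈ -0.39437)
Function('k')(E, K) = Mul(6, K) (Function('k')(E, K) = Mul(Mul(-2, K), -3) = Mul(6, K))
P = Rational(38241, 71) (P = Add(Mul(77, 7), Rational(-28, 71)) = Add(539, Rational(-28, 71)) = Rational(38241, 71) ≈ 538.61)
Add(Add(P, Function('k')(-70, -157)), Pow(Add(-72, -52), 2)) = Add(Add(Rational(38241, 71), Mul(6, -157)), Pow(Add(-72, -52), 2)) = Add(Add(Rational(38241, 71), -942), Pow(-124, 2)) = Add(Rational(-28641, 71), 15376) = Rational(1063055, 71)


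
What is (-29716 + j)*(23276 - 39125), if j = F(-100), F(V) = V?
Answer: 472553784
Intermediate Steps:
j = -100
(-29716 + j)*(23276 - 39125) = (-29716 - 100)*(23276 - 39125) = -29816*(-15849) = 472553784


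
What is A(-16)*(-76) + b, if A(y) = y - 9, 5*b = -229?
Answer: 9271/5 ≈ 1854.2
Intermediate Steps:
b = -229/5 (b = (1/5)*(-229) = -229/5 ≈ -45.800)
A(y) = -9 + y
A(-16)*(-76) + b = (-9 - 16)*(-76) - 229/5 = -25*(-76) - 229/5 = 1900 - 229/5 = 9271/5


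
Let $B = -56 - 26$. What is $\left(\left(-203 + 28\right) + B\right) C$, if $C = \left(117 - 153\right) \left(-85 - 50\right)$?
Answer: $-1249020$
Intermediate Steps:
$B = -82$ ($B = -56 - 26 = -82$)
$C = 4860$ ($C = \left(-36\right) \left(-135\right) = 4860$)
$\left(\left(-203 + 28\right) + B\right) C = \left(\left(-203 + 28\right) - 82\right) 4860 = \left(-175 - 82\right) 4860 = \left(-257\right) 4860 = -1249020$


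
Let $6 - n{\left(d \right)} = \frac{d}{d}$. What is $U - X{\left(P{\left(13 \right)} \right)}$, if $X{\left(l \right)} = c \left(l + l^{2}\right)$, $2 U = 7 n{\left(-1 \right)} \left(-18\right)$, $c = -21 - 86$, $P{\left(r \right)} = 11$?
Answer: $13809$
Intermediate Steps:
$n{\left(d \right)} = 5$ ($n{\left(d \right)} = 6 - \frac{d}{d} = 6 - 1 = 5$)
$c = -107$
$U = -315$ ($U = \frac{7 \cdot 5 \left(-18\right)}{2} = \frac{35 \left(-18\right)}{2} = \frac{1}{2} \left(-630\right) = -315$)
$X{\left(l \right)} = - 107 l - 107 l^{2}$ ($X{\left(l \right)} = - 107 \left(l + l^{2}\right) = - 107 l - 107 l^{2}$)
$U - X{\left(P{\left(13 \right)} \right)} = -315 - \left(-107\right) 11 \left(1 + 11\right) = -315 - \left(-107\right) 11 \cdot 12 = -315 - -14124 = -315 + 14124 = 13809$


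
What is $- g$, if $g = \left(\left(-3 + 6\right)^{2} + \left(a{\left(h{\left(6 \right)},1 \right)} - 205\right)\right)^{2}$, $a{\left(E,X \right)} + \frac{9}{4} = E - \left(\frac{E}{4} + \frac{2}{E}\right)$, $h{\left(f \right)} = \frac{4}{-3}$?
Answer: $- \frac{625681}{16} \approx -39105.0$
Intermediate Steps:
$h{\left(f \right)} = - \frac{4}{3}$ ($h{\left(f \right)} = 4 \left(- \frac{1}{3}\right) = - \frac{4}{3}$)
$a{\left(E,X \right)} = - \frac{9}{4} - \frac{2}{E} + \frac{3 E}{4}$ ($a{\left(E,X \right)} = - \frac{9}{4} - \left(- E + \frac{2}{E} + \frac{E}{4}\right) = - \frac{9}{4} - \left(- E + \frac{2}{E} + E \frac{1}{4}\right) = - \frac{9}{4} + \left(E - \left(\frac{E}{4} + \frac{2}{E}\right)\right) = - \frac{9}{4} + \left(E - \left(\frac{2}{E} + \frac{E}{4}\right)\right) = - \frac{9}{4} + \left(- \frac{2}{E} + \frac{3 E}{4}\right) = - \frac{9}{4} - \frac{2}{E} + \frac{3 E}{4}$)
$g = \frac{625681}{16}$ ($g = \left(\left(-3 + 6\right)^{2} - \left(205 - \frac{-8 + 3 \left(- \frac{4}{3}\right) \left(-3 - \frac{4}{3}\right)}{4 \left(- \frac{4}{3}\right)}\right)\right)^{2} = \left(3^{2} - \left(205 + \frac{3 \left(-8 + 3 \left(- \frac{4}{3}\right) \left(- \frac{13}{3}\right)\right)}{16}\right)\right)^{2} = \left(9 - \left(205 + \frac{3 \left(-8 + \frac{52}{3}\right)}{16}\right)\right)^{2} = \left(9 - \left(205 + \frac{3}{16} \cdot \frac{28}{3}\right)\right)^{2} = \left(9 - \frac{827}{4}\right)^{2} = \left(- \frac{791}{4}\right)^{2} = \frac{625681}{16} \approx 39105.0$)
$- g = \left(-1\right) \frac{625681}{16} = - \frac{625681}{16}$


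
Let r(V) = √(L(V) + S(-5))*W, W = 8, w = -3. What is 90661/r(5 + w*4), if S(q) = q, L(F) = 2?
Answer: -90661*I*√3/24 ≈ -6542.9*I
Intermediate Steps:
r(V) = 8*I*√3 (r(V) = √(2 - 5)*8 = √(-3)*8 = (I*√3)*8 = 8*I*√3)
90661/r(5 + w*4) = 90661/((8*I*√3)) = 90661*(-I*√3/24) = -90661*I*√3/24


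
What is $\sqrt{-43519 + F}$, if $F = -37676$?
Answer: $i \sqrt{81195} \approx 284.95 i$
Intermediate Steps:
$\sqrt{-43519 + F} = \sqrt{-43519 - 37676} = \sqrt{-81195} = i \sqrt{81195}$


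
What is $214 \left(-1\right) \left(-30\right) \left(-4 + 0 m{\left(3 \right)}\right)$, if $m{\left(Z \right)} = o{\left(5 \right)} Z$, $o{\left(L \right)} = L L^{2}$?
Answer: $-25680$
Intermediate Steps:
$o{\left(L \right)} = L^{3}$
$m{\left(Z \right)} = 125 Z$ ($m{\left(Z \right)} = 5^{3} Z = 125 Z$)
$214 \left(-1\right) \left(-30\right) \left(-4 + 0 m{\left(3 \right)}\right) = 214 \left(-1\right) \left(-30\right) \left(-4 + 0 \cdot 125 \cdot 3\right) = 214 \cdot 30 \left(-4 + 0 \cdot 375\right) = 214 \cdot 30 \left(-4 + 0\right) = 214 \cdot 30 \left(-4\right) = 214 \left(-120\right) = -25680$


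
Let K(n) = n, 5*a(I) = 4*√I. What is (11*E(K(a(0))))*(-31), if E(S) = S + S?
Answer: 0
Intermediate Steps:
a(I) = 4*√I/5 (a(I) = (4*√I)/5 = 4*√I/5)
E(S) = 2*S
(11*E(K(a(0))))*(-31) = (11*(2*(4*√0/5)))*(-31) = (11*(2*((⅘)*0)))*(-31) = (11*(2*0))*(-31) = (11*0)*(-31) = 0*(-31) = 0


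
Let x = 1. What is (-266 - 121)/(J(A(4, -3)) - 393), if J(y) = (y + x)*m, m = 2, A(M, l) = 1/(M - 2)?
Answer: 129/130 ≈ 0.99231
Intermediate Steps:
A(M, l) = 1/(-2 + M)
J(y) = 2 + 2*y (J(y) = (y + 1)*2 = (1 + y)*2 = 2 + 2*y)
(-266 - 121)/(J(A(4, -3)) - 393) = (-266 - 121)/((2 + 2/(-2 + 4)) - 393) = -387/((2 + 2/2) - 393) = -387/((2 + 2*(½)) - 393) = -387/((2 + 1) - 393) = -387/(3 - 393) = -387/(-390) = -387*(-1/390) = 129/130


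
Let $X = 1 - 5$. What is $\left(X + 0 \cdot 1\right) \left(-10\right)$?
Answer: $40$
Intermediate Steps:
$X = -4$ ($X = 1 - 5 = -4$)
$\left(X + 0 \cdot 1\right) \left(-10\right) = \left(-4 + 0 \cdot 1\right) \left(-10\right) = \left(-4 + 0\right) \left(-10\right) = \left(-4\right) \left(-10\right) = 40$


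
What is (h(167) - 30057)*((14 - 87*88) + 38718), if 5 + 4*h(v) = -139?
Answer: -935170068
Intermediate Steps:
h(v) = -36 (h(v) = -5/4 + (¼)*(-139) = -5/4 - 139/4 = -36)
(h(167) - 30057)*((14 - 87*88) + 38718) = (-36 - 30057)*((14 - 87*88) + 38718) = -30093*((14 - 7656) + 38718) = -30093*(-7642 + 38718) = -30093*31076 = -935170068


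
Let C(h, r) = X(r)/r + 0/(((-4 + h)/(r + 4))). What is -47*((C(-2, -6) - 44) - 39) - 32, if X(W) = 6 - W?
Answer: 3963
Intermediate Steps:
C(h, r) = (6 - r)/r (C(h, r) = (6 - r)/r + 0/(((-4 + h)/(r + 4))) = (6 - r)/r + 0/(((-4 + h)/(4 + r))) = (6 - r)/r + 0*((4 + r)/(-4 + h)) = (6 - r)/r + 0 = (6 - r)/r)
-47*((C(-2, -6) - 44) - 39) - 32 = -47*(((6 - 1*(-6))/(-6) - 44) - 39) - 32 = -47*((-(6 + 6)/6 - 44) - 39) - 32 = -47*((-⅙*12 - 44) - 39) - 32 = -47*((-2 - 44) - 39) - 32 = -47*(-46 - 39) - 32 = -47*(-85) - 32 = 3995 - 32 = 3963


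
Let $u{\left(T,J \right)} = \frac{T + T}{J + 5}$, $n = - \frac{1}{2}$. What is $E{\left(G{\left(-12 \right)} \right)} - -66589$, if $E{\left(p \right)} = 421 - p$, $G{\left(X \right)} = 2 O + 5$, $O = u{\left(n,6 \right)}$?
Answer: $\frac{737057}{11} \approx 67005.0$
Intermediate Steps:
$n = - \frac{1}{2}$ ($n = \left(-1\right) \frac{1}{2} = - \frac{1}{2} \approx -0.5$)
$u{\left(T,J \right)} = \frac{2 T}{5 + J}$
$O = - \frac{1}{11}$ ($O = 2 \left(- \frac{1}{2}\right) \frac{1}{5 + 6} = 2 \left(- \frac{1}{2}\right) \frac{1}{11} = - \frac{1}{11} \approx -0.090909$)
$G{\left(X \right)} = \frac{53}{11}$ ($G{\left(X \right)} = 2 \left(- \frac{1}{11}\right) + 5 = - \frac{2}{11} + 5 = \frac{53}{11}$)
$E{\left(G{\left(-12 \right)} \right)} - -66589 = \left(421 - \frac{53}{11}\right) - -66589 = \left(421 - \frac{53}{11}\right) + 66589 = \frac{4578}{11} + 66589 = \frac{737057}{11}$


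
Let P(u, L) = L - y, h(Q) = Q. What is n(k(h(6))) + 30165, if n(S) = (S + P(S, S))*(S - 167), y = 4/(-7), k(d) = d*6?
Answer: 144607/7 ≈ 20658.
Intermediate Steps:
k(d) = 6*d
y = -4/7 (y = 4*(-⅐) = -4/7 ≈ -0.57143)
P(u, L) = 4/7 + L (P(u, L) = L - 1*(-4/7) = L + 4/7 = 4/7 + L)
n(S) = (-167 + S)*(4/7 + 2*S) (n(S) = (S + (4/7 + S))*(S - 167) = (4/7 + 2*S)*(-167 + S) = (-167 + S)*(4/7 + 2*S))
n(k(h(6))) + 30165 = (-668/7 + 2*(6*6)² - 14004*6/7) + 30165 = (-668/7 + 2*36² - 2334/7*36) + 30165 = (-668/7 + 2*1296 - 84024/7) + 30165 = (-668/7 + 2592 - 84024/7) + 30165 = -66548/7 + 30165 = 144607/7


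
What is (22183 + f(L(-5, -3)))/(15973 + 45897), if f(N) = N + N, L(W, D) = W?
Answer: 22173/61870 ≈ 0.35838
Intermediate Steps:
f(N) = 2*N
(22183 + f(L(-5, -3)))/(15973 + 45897) = (22183 + 2*(-5))/(15973 + 45897) = (22183 - 10)/61870 = 22173*(1/61870) = 22173/61870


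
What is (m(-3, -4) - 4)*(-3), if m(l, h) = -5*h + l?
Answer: -39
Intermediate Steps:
m(l, h) = l - 5*h
(m(-3, -4) - 4)*(-3) = ((-3 - 5*(-4)) - 4)*(-3) = ((-3 + 20) - 4)*(-3) = (17 - 4)*(-3) = 13*(-3) = -39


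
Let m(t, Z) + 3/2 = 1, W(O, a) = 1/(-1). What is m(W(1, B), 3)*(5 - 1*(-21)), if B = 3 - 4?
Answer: -13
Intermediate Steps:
B = -1
W(O, a) = -1 (W(O, a) = 1*(-1) = -1)
m(t, Z) = -½ (m(t, Z) = -3/2 + 1 = -½)
m(W(1, B), 3)*(5 - 1*(-21)) = -(5 - 1*(-21))/2 = -(5 + 21)/2 = -½*26 = -13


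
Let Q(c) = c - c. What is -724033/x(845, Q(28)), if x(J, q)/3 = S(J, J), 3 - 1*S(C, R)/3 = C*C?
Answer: 724033/6426198 ≈ 0.11267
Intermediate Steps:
Q(c) = 0
S(C, R) = 9 - 3*C² (S(C, R) = 9 - 3*C*C = 9 - 3*C²)
x(J, q) = 27 - 9*J² (x(J, q) = 3*(9 - 3*J²) = 27 - 9*J²)
-724033/x(845, Q(28)) = -724033/(27 - 9*845²) = -724033/(27 - 9*714025) = -724033/(27 - 6426225) = -724033/(-6426198) = -724033*(-1/6426198) = 724033/6426198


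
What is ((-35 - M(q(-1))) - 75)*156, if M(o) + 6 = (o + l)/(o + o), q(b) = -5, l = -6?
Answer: -81978/5 ≈ -16396.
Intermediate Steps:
M(o) = -6 + (-6 + o)/(2*o) (M(o) = -6 + (o - 6)/(o + o) = -6 + (-6 + o)/((2*o)) = -6 + (-6 + o)*(1/(2*o)) = -6 + (-6 + o)/(2*o))
((-35 - M(q(-1))) - 75)*156 = ((-35 - (-11/2 - 3/(-5))) - 75)*156 = ((-35 - (-11/2 - 3*(-1/5))) - 75)*156 = ((-35 - (-11/2 + 3/5)) - 75)*156 = ((-35 - 1*(-49/10)) - 75)*156 = ((-35 + 49/10) - 75)*156 = (-301/10 - 75)*156 = -1051/10*156 = -81978/5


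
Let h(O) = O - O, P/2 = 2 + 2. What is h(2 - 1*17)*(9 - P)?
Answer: 0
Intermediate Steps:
P = 8 (P = 2*(2 + 2) = 2*4 = 8)
h(O) = 0
h(2 - 1*17)*(9 - P) = 0*(9 - 1*8) = 0*(9 - 8) = 0*1 = 0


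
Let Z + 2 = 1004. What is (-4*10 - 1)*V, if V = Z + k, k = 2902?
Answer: -160064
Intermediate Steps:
Z = 1002 (Z = -2 + 1004 = 1002)
V = 3904 (V = 1002 + 2902 = 3904)
(-4*10 - 1)*V = (-4*10 - 1)*3904 = (-40 - 1)*3904 = -41*3904 = -160064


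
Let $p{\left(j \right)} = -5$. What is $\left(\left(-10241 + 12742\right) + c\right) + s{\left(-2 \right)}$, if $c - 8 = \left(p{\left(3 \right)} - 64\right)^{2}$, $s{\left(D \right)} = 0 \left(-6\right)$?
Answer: $7270$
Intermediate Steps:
$s{\left(D \right)} = 0$
$c = 4769$ ($c = 8 + \left(-5 - 64\right)^{2} = 8 + \left(-69\right)^{2} = 8 + 4761 = 4769$)
$\left(\left(-10241 + 12742\right) + c\right) + s{\left(-2 \right)} = \left(\left(-10241 + 12742\right) + 4769\right) + 0 = \left(2501 + 4769\right) + 0 = 7270 + 0 = 7270$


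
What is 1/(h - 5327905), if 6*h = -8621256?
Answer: -1/6764781 ≈ -1.4782e-7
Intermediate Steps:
h = -1436876 (h = (⅙)*(-8621256) = -1436876)
1/(h - 5327905) = 1/(-1436876 - 5327905) = 1/(-6764781) = -1/6764781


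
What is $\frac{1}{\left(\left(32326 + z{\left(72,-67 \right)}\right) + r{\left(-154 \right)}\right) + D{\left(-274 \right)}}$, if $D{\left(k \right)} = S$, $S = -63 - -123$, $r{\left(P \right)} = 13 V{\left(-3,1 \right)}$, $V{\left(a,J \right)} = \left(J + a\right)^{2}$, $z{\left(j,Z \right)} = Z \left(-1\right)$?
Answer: $\frac{1}{32505} \approx 3.0764 \cdot 10^{-5}$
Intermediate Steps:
$z{\left(j,Z \right)} = - Z$
$r{\left(P \right)} = 52$ ($r{\left(P \right)} = 13 \left(1 - 3\right)^{2} = 13 \left(-2\right)^{2} = 13 \cdot 4 = 52$)
$S = 60$ ($S = -63 + 123 = 60$)
$D{\left(k \right)} = 60$
$\frac{1}{\left(\left(32326 + z{\left(72,-67 \right)}\right) + r{\left(-154 \right)}\right) + D{\left(-274 \right)}} = \frac{1}{\left(\left(32326 - -67\right) + 52\right) + 60} = \frac{1}{\left(\left(32326 + 67\right) + 52\right) + 60} = \frac{1}{\left(32393 + 52\right) + 60} = \frac{1}{32445 + 60} = \frac{1}{32505}$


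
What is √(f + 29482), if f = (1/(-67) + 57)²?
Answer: √146921822/67 ≈ 180.91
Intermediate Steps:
f = 14577124/4489 (f = (-1/67 + 57)² = (3818/67)² = 14577124/4489 ≈ 3247.3)
√(f + 29482) = √(14577124/4489 + 29482) = √(146921822/4489) = √146921822/67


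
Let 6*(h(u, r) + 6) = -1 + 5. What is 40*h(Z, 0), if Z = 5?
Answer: -640/3 ≈ -213.33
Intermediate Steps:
h(u, r) = -16/3 (h(u, r) = -6 + (-1 + 5)/6 = -6 + (⅙)*4 = -6 + ⅔ = -16/3)
40*h(Z, 0) = 40*(-16/3) = -640/3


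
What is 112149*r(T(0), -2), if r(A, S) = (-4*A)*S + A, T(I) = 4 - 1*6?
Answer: -2018682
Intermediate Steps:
T(I) = -2 (T(I) = 4 - 6 = -2)
r(A, S) = A - 4*A*S (r(A, S) = -4*A*S + A = A - 4*A*S)
112149*r(T(0), -2) = 112149*(-2*(1 - 4*(-2))) = 112149*(-2*(1 + 8)) = 112149*(-2*9) = 112149*(-18) = -2018682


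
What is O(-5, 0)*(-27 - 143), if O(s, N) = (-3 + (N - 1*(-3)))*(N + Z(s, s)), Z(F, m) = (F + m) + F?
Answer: 0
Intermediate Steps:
Z(F, m) = m + 2*F
O(s, N) = N*(N + 3*s) (O(s, N) = (-3 + (N - 1*(-3)))*(N + (s + 2*s)) = (-3 + (N + 3))*(N + 3*s) = (-3 + (3 + N))*(N + 3*s) = N*(N + 3*s))
O(-5, 0)*(-27 - 143) = (0*(0 + 3*(-5)))*(-27 - 143) = (0*(0 - 15))*(-170) = (0*(-15))*(-170) = 0*(-170) = 0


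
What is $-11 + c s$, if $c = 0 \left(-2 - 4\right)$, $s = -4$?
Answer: $-11$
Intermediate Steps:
$c = 0$ ($c = 0 \left(-6\right) = 0$)
$-11 + c s = -11 + 0 \left(-4\right) = -11 + 0 = -11$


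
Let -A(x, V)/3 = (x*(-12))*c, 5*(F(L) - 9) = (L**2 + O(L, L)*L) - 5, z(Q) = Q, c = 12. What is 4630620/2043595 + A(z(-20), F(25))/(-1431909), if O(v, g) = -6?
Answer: 147739624764/65027601619 ≈ 2.2720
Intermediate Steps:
F(L) = 8 - 6*L/5 + L**2/5 (F(L) = 9 + ((L**2 - 6*L) - 5)/5 = 9 + (-5 + L**2 - 6*L)/5 = 9 + (-1 - 6*L/5 + L**2/5) = 8 - 6*L/5 + L**2/5)
A(x, V) = 432*x (A(x, V) = -3*x*(-12)*12 = -3*(-12*x)*12 = -(-432)*x = 432*x)
4630620/2043595 + A(z(-20), F(25))/(-1431909) = 4630620/2043595 + (432*(-20))/(-1431909) = 4630620*(1/2043595) - 8640*(-1/1431909) = 926124/408719 + 960/159101 = 147739624764/65027601619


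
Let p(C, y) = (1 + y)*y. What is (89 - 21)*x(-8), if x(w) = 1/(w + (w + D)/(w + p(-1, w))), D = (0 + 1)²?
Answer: -192/23 ≈ -8.3478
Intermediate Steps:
p(C, y) = y*(1 + y)
D = 1 (D = 1² = 1)
x(w) = 1/(w + (1 + w)/(w + w*(1 + w))) (x(w) = 1/(w + (w + 1)/(w + w*(1 + w))) = 1/(w + (1 + w)/(w + w*(1 + w))))
(89 - 21)*x(-8) = (89 - 21)*(-8*(2 - 8)/(1 - 8 + (-8)³ + 2*(-8)²)) = 68*(-8*(-6)/(1 - 8 - 512 + 2*64)) = 68*(-8*(-6)/(1 - 8 - 512 + 128)) = 68*(-8*(-6)/(-391)) = 68*(-8*(-1/391)*(-6)) = 68*(-48/391) = -192/23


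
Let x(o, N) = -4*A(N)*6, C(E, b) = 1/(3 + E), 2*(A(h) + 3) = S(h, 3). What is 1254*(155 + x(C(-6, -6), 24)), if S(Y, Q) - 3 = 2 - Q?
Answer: 254562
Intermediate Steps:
S(Y, Q) = 5 - Q (S(Y, Q) = 3 + (2 - Q) = 5 - Q)
A(h) = -2 (A(h) = -3 + (5 - 1*3)/2 = -3 + (5 - 3)/2 = -3 + (½)*2 = -3 + 1 = -2)
x(o, N) = 48 (x(o, N) = -4*(-2)*6 = 8*6 = 48)
1254*(155 + x(C(-6, -6), 24)) = 1254*(155 + 48) = 1254*203 = 254562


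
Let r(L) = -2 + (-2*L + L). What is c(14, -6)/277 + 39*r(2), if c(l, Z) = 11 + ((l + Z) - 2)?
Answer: -43195/277 ≈ -155.94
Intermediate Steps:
c(l, Z) = 9 + Z + l (c(l, Z) = 11 + ((Z + l) - 2) = 11 + (-2 + Z + l) = 9 + Z + l)
r(L) = -2 - L
c(14, -6)/277 + 39*r(2) = (9 - 6 + 14)/277 + 39*(-2 - 1*2) = 17*(1/277) + 39*(-2 - 2) = 17/277 + 39*(-4) = 17/277 - 156 = -43195/277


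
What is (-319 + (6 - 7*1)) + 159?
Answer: -161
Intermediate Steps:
(-319 + (6 - 7*1)) + 159 = (-319 + (6 - 7)) + 159 = (-319 - 1) + 159 = -320 + 159 = -161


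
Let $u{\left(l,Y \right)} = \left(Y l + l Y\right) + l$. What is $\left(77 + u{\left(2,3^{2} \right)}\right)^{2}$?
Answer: $13225$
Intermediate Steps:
$u{\left(l,Y \right)} = l + 2 Y l$ ($u{\left(l,Y \right)} = \left(Y l + Y l\right) + l = 2 Y l + l = l + 2 Y l$)
$\left(77 + u{\left(2,3^{2} \right)}\right)^{2} = \left(77 + 2 \left(1 + 2 \cdot 3^{2}\right)\right)^{2} = \left(77 + 2 \left(1 + 2 \cdot 9\right)\right)^{2} = \left(77 + 2 \left(1 + 18\right)\right)^{2} = \left(77 + 2 \cdot 19\right)^{2} = \left(77 + 38\right)^{2} = 115^{2} = 13225$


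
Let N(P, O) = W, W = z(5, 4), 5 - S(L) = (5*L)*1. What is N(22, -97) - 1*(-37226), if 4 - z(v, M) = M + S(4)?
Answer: 37241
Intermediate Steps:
S(L) = 5 - 5*L
z(v, M) = 19 - M (z(v, M) = 4 - (M + (5 - 5*4)) = 4 - (M + (5 - 20)) = 4 - (M - 15) = 4 - (-15 + M) = 4 + (15 - M) = 19 - M)
W = 15 (W = 19 - 1*4 = 19 - 4 = 15)
N(P, O) = 15
N(22, -97) - 1*(-37226) = 15 - 1*(-37226) = 15 + 37226 = 37241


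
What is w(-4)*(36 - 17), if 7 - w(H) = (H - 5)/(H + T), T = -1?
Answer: 494/5 ≈ 98.800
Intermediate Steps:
w(H) = 7 - (-5 + H)/(-1 + H) (w(H) = 7 - (H - 5)/(H - 1) = 7 - (-5 + H)/(-1 + H))
w(-4)*(36 - 17) = (2*(-1 + 3*(-4))/(-1 - 4))*(36 - 17) = (2*(-1 - 12)/(-5))*19 = (2*(-1/5)*(-13))*19 = (26/5)*19 = 494/5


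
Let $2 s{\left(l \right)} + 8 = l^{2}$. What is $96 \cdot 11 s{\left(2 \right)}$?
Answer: $-2112$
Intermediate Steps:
$s{\left(l \right)} = -4 + \frac{l^{2}}{2}$
$96 \cdot 11 s{\left(2 \right)} = 96 \cdot 11 \left(-4 + \frac{2^{2}}{2}\right) = 1056 \left(-4 + \frac{1}{2} \cdot 4\right) = 1056 \left(-4 + 2\right) = 1056 \left(-2\right) = -2112$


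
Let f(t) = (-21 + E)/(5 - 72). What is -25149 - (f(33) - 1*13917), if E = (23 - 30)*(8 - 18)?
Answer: -752495/67 ≈ -11231.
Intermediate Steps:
E = 70 (E = -7*(-10) = 70)
f(t) = -49/67 (f(t) = (-21 + 70)/(5 - 72) = 49/(-67) = 49*(-1/67) = -49/67)
-25149 - (f(33) - 1*13917) = -25149 - (-49/67 - 1*13917) = -25149 - (-49/67 - 13917) = -25149 - 1*(-932488/67) = -25149 + 932488/67 = -752495/67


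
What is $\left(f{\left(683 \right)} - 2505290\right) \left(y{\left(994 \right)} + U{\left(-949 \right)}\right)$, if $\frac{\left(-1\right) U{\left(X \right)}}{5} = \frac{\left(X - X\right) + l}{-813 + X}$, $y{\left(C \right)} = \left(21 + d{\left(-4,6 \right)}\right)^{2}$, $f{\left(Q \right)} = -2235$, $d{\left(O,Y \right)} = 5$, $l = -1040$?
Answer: $- \frac{1486851993900}{881} \approx -1.6877 \cdot 10^{9}$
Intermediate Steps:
$y{\left(C \right)} = 676$ ($y{\left(C \right)} = \left(21 + 5\right)^{2} = 26^{2} = 676$)
$U{\left(X \right)} = \frac{5200}{-813 + X}$ ($U{\left(X \right)} = - 5 \frac{\left(X - X\right) - 1040}{-813 + X} = - 5 \frac{0 - 1040}{-813 + X} = - 5 \left(- \frac{1040}{-813 + X}\right) = \frac{5200}{-813 + X}$)
$\left(f{\left(683 \right)} - 2505290\right) \left(y{\left(994 \right)} + U{\left(-949 \right)}\right) = \left(-2235 - 2505290\right) \left(676 + \frac{5200}{-813 - 949}\right) = - 2507525 \left(676 + \frac{5200}{-1762}\right) = - 2507525 \left(676 + 5200 \left(- \frac{1}{1762}\right)\right) = - 2507525 \left(676 - \frac{2600}{881}\right) = \left(-2507525\right) \frac{592956}{881} = - \frac{1486851993900}{881}$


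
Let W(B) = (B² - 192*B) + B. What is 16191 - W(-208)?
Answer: -66801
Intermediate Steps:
W(B) = B² - 191*B
16191 - W(-208) = 16191 - (-208)*(-191 - 208) = 16191 - (-208)*(-399) = 16191 - 1*82992 = 16191 - 82992 = -66801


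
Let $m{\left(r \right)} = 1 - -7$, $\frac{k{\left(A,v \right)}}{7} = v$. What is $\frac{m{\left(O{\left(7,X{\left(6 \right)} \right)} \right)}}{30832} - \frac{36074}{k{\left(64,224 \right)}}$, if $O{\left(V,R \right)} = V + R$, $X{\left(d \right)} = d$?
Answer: $- \frac{34756907}{1510768} \approx -23.006$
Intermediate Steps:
$k{\left(A,v \right)} = 7 v$
$O{\left(V,R \right)} = R + V$
$m{\left(r \right)} = 8$ ($m{\left(r \right)} = 1 + 7 = 8$)
$\frac{m{\left(O{\left(7,X{\left(6 \right)} \right)} \right)}}{30832} - \frac{36074}{k{\left(64,224 \right)}} = \frac{8}{30832} - \frac{36074}{7 \cdot 224} = 8 \cdot \frac{1}{30832} - \frac{36074}{1568} = \frac{1}{3854} - \frac{18037}{784} = - \frac{34756907}{1510768}$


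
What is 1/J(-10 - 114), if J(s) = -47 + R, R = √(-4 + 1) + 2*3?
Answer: -41/1684 - I*√3/1684 ≈ -0.024347 - 0.0010285*I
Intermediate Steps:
R = 6 + I*√3 (R = √(-3) + 6 = I*√3 + 6 = 6 + I*√3 ≈ 6.0 + 1.732*I)
J(s) = -41 + I*√3 (J(s) = -47 + (6 + I*√3) = -41 + I*√3)
1/J(-10 - 114) = 1/(-41 + I*√3)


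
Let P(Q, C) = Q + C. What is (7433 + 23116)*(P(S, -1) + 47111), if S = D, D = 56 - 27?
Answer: 1440049311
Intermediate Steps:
D = 29
S = 29
P(Q, C) = C + Q
(7433 + 23116)*(P(S, -1) + 47111) = (7433 + 23116)*((-1 + 29) + 47111) = 30549*(28 + 47111) = 30549*47139 = 1440049311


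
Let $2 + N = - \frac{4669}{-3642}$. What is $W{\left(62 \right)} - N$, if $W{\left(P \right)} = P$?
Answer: $\frac{228419}{3642} \approx 62.718$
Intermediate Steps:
$N = - \frac{2615}{3642}$ ($N = -2 - \frac{4669}{-3642} = -2 - - \frac{4669}{3642} = -2 + \frac{4669}{3642} = - \frac{2615}{3642} \approx -0.71801$)
$W{\left(62 \right)} - N = 62 - - \frac{2615}{3642} = 62 + \frac{2615}{3642} = \frac{228419}{3642}$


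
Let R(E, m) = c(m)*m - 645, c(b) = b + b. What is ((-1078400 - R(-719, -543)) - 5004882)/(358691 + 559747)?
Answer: -6672335/918438 ≈ -7.2649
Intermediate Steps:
c(b) = 2*b
R(E, m) = -645 + 2*m**2 (R(E, m) = (2*m)*m - 645 = 2*m**2 - 645 = -645 + 2*m**2)
((-1078400 - R(-719, -543)) - 5004882)/(358691 + 559747) = ((-1078400 - (-645 + 2*(-543)**2)) - 5004882)/(358691 + 559747) = ((-1078400 - (-645 + 2*294849)) - 5004882)/918438 = ((-1078400 - (-645 + 589698)) - 5004882)*(1/918438) = ((-1078400 - 1*589053) - 5004882)*(1/918438) = ((-1078400 - 589053) - 5004882)*(1/918438) = (-1667453 - 5004882)*(1/918438) = -6672335*1/918438 = -6672335/918438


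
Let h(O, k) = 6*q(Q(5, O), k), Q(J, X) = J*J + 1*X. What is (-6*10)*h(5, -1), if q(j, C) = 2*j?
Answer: -21600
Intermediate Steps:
Q(J, X) = X + J² (Q(J, X) = J² + X = X + J²)
h(O, k) = 300 + 12*O (h(O, k) = 6*(2*(O + 5²)) = 6*(2*(O + 25)) = 6*(2*(25 + O)) = 6*(50 + 2*O) = 300 + 12*O)
(-6*10)*h(5, -1) = (-6*10)*(300 + 12*5) = -60*(300 + 60) = -60*360 = -21600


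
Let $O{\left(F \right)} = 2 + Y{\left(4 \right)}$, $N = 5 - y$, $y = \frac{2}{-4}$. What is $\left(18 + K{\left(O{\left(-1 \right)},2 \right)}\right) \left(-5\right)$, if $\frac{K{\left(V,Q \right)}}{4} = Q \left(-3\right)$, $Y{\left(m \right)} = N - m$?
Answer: $30$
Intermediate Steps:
$y = - \frac{1}{2}$ ($y = 2 \left(- \frac{1}{4}\right) = - \frac{1}{2} \approx -0.5$)
$N = \frac{11}{2}$ ($N = 5 - - \frac{1}{2} = 5 + \frac{1}{2} = \frac{11}{2} \approx 5.5$)
$Y{\left(m \right)} = \frac{11}{2} - m$
$O{\left(F \right)} = \frac{7}{2}$ ($O{\left(F \right)} = 2 + \left(\frac{11}{2} - 4\right) = 2 + \frac{3}{2} = \frac{7}{2}$)
$K{\left(V,Q \right)} = - 12 Q$ ($K{\left(V,Q \right)} = 4 Q \left(-3\right) = 4 \left(- 3 Q\right) = - 12 Q$)
$\left(18 + K{\left(O{\left(-1 \right)},2 \right)}\right) \left(-5\right) = \left(18 - 24\right) \left(-5\right) = \left(-6\right) \left(-5\right) = 30$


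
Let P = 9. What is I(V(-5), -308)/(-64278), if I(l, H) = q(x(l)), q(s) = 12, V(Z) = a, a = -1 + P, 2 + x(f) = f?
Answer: -2/10713 ≈ -0.00018669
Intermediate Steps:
x(f) = -2 + f
a = 8 (a = -1 + 9 = 8)
V(Z) = 8
I(l, H) = 12
I(V(-5), -308)/(-64278) = 12/(-64278) = 12*(-1/64278) = -2/10713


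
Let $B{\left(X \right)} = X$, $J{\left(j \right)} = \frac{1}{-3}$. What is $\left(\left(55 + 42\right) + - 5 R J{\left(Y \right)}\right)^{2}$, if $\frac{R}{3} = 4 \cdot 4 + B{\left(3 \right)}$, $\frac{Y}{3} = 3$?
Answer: $36864$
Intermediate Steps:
$Y = 9$ ($Y = 3 \cdot 3 = 9$)
$J{\left(j \right)} = - \frac{1}{3}$
$R = 57$ ($R = 3 \left(4 \cdot 4 + 3\right) = 3 \left(16 + 3\right) = 3 \cdot 19 = 57$)
$\left(\left(55 + 42\right) + - 5 R J{\left(Y \right)}\right)^{2} = \left(\left(55 + 42\right) + \left(-5\right) 57 \left(- \frac{1}{3}\right)\right)^{2} = \left(97 - -95\right)^{2} = \left(97 + 95\right)^{2} = 192^{2} = 36864$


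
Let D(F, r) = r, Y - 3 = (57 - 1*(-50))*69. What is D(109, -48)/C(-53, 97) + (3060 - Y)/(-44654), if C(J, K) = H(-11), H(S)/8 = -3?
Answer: 46817/22327 ≈ 2.0969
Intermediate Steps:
H(S) = -24 (H(S) = 8*(-3) = -24)
C(J, K) = -24
Y = 7386 (Y = 3 + (57 - 1*(-50))*69 = 3 + (57 + 50)*69 = 3 + 107*69 = 3 + 7383 = 7386)
D(109, -48)/C(-53, 97) + (3060 - Y)/(-44654) = -48/(-24) + (3060 - 1*7386)/(-44654) = -48*(-1/24) + (3060 - 7386)*(-1/44654) = 2 - 4326*(-1/44654) = 2 + 2163/22327 = 46817/22327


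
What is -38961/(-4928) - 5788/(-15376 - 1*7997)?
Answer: 134165531/16454592 ≈ 8.1537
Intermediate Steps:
-38961/(-4928) - 5788/(-15376 - 1*7997) = -38961*(-1/4928) - 5788/(-15376 - 7997) = 38961/4928 - 5788/(-23373) = 38961/4928 - 5788*(-1/23373) = 38961/4928 + 5788/23373 = 134165531/16454592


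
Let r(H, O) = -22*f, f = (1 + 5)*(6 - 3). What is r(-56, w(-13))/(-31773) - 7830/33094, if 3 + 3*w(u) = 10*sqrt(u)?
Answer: -39279561/175249277 ≈ -0.22414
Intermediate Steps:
f = 18 (f = 6*3 = 18)
w(u) = -1 + 10*sqrt(u)/3 (w(u) = -1 + (10*sqrt(u))/3 = -1 + 10*sqrt(u)/3)
r(H, O) = -396 (r(H, O) = -22*18 = -396)
r(-56, w(-13))/(-31773) - 7830/33094 = -396/(-31773) - 7830/33094 = -396*(-1/31773) - 7830*1/33094 = 132/10591 - 3915/16547 = -39279561/175249277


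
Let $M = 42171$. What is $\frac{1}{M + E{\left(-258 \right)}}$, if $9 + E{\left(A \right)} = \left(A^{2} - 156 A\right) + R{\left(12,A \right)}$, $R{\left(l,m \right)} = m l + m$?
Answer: $\frac{1}{145620} \approx 6.8672 \cdot 10^{-6}$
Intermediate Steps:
$R{\left(l,m \right)} = m + l m$ ($R{\left(l,m \right)} = l m + m = m + l m$)
$E{\left(A \right)} = -9 + A^{2} - 143 A$ ($E{\left(A \right)} = -9 + \left(\left(A^{2} - 156 A\right) + A \left(1 + 12\right)\right) = -9 + \left(\left(A^{2} - 156 A\right) + A 13\right) = -9 + \left(\left(A^{2} - 156 A\right) + 13 A\right) = -9 + \left(A^{2} - 143 A\right) = -9 + A^{2} - 143 A$)
$\frac{1}{M + E{\left(-258 \right)}} = \frac{1}{42171 - \left(-36885 - 66564\right)} = \frac{1}{42171 + \left(-9 + 66564 + 36894\right)} = \frac{1}{42171 + 103449} = \frac{1}{145620}$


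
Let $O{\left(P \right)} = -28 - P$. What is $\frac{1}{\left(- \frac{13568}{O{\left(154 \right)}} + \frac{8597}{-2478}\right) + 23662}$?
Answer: $\frac{32214}{764537443} \approx 4.2135 \cdot 10^{-5}$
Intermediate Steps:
$\frac{1}{\left(- \frac{13568}{O{\left(154 \right)}} + \frac{8597}{-2478}\right) + 23662} = \frac{1}{\left(- \frac{13568}{-28 - 154} + \frac{8597}{-2478}\right) + 23662} = \frac{1}{\left(- \frac{13568}{-28 - 154} + 8597 \left(- \frac{1}{2478}\right)\right) + 23662} = \frac{1}{\left(- \frac{13568}{-182} - \frac{8597}{2478}\right) + 23662} = \frac{1}{\left(\left(-13568\right) \left(- \frac{1}{182}\right) - \frac{8597}{2478}\right) + 23662} = \frac{1}{\left(\frac{6784}{91} - \frac{8597}{2478}\right) + 23662} = \frac{1}{\frac{2289775}{32214} + 23662} = \frac{1}{\frac{764537443}{32214}} = \frac{32214}{764537443}$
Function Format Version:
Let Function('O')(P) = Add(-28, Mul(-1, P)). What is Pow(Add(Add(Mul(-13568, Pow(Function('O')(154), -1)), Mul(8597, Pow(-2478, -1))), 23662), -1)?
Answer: Rational(32214, 764537443) ≈ 4.2135e-5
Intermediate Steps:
Pow(Add(Add(Mul(-13568, Pow(Function('O')(154), -1)), Mul(8597, Pow(-2478, -1))), 23662), -1) = Pow(Add(Add(Mul(-13568, Pow(Add(-28, Mul(-1, 154)), -1)), Mul(8597, Pow(-2478, -1))), 23662), -1) = Pow(Add(Add(Mul(-13568, Pow(Add(-28, -154), -1)), Mul(8597, Rational(-1, 2478))), 23662), -1) = Pow(Add(Add(Mul(-13568, Pow(-182, -1)), Rational(-8597, 2478)), 23662), -1) = Pow(Add(Add(Mul(-13568, Rational(-1, 182)), Rational(-8597, 2478)), 23662), -1) = Pow(Add(Add(Rational(6784, 91), Rational(-8597, 2478)), 23662), -1) = Pow(Add(Rational(2289775, 32214), 23662), -1) = Pow(Rational(764537443, 32214), -1) = Rational(32214, 764537443)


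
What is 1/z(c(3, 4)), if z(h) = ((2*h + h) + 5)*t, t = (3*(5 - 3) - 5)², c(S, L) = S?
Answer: 1/14 ≈ 0.071429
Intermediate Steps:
t = 1 (t = (3*2 - 5)² = (6 - 5)² = 1² = 1)
z(h) = 5 + 3*h (z(h) = ((2*h + h) + 5)*1 = (3*h + 5)*1 = (5 + 3*h)*1 = 5 + 3*h)
1/z(c(3, 4)) = 1/(5 + 3*3) = 1/(5 + 9) = 1/14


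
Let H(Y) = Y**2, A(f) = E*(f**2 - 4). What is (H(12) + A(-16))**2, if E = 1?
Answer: 156816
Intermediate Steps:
A(f) = -4 + f**2 (A(f) = 1*(f**2 - 4) = 1*(-4 + f**2) = -4 + f**2)
(H(12) + A(-16))**2 = (12**2 + (-4 + (-16)**2))**2 = (144 + (-4 + 256))**2 = (144 + 252)**2 = 396**2 = 156816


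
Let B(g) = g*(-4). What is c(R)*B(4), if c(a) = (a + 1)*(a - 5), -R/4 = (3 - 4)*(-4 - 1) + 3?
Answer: -18352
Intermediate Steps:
B(g) = -4*g
R = -32 (R = -4*((3 - 4)*(-4 - 1) + 3) = -4*(-1*(-5) + 3) = -4*(5 + 3) = -4*8 = -32)
c(a) = (1 + a)*(-5 + a)
c(R)*B(4) = (-5 + (-32)**2 - 4*(-32))*(-4*4) = (-5 + 1024 + 128)*(-16) = 1147*(-16) = -18352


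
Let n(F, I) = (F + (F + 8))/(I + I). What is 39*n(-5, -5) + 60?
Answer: 339/5 ≈ 67.800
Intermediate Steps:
n(F, I) = (8 + 2*F)/(2*I) (n(F, I) = (F + (8 + F))/((2*I)) = (8 + 2*F)*(1/(2*I)) = (8 + 2*F)/(2*I))
39*n(-5, -5) + 60 = 39*((4 - 5)/(-5)) + 60 = 39*(-1/5*(-1)) + 60 = 39*(1/5) + 60 = 39/5 + 60 = 339/5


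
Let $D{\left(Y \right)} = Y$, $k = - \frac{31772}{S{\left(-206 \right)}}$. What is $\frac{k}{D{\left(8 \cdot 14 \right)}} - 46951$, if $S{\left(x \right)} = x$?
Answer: $- \frac{270805425}{5768} \approx -46950.0$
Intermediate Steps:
$k = \frac{15886}{103}$ ($k = - \frac{31772}{-206} = \left(-31772\right) \left(- \frac{1}{206}\right) = \frac{15886}{103} \approx 154.23$)
$\frac{k}{D{\left(8 \cdot 14 \right)}} - 46951 = \frac{15886}{103 \cdot 8 \cdot 14} - 46951 = \frac{15886}{103 \cdot 112} - 46951 = \frac{15886}{103} \cdot \frac{1}{112} - 46951 = \frac{7943}{5768} - 46951 = - \frac{270805425}{5768}$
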